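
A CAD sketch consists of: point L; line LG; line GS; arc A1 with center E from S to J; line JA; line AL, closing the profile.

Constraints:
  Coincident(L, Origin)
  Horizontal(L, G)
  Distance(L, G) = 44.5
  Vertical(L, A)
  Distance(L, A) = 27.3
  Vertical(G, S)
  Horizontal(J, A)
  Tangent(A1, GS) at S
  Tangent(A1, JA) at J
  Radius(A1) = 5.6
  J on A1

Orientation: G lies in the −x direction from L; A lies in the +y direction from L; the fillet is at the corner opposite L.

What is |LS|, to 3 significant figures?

49.5

L is at the origin; L and G share the same y with |LG| = 44.5 and G on the −x side, so G = (-44.5, 0.00). LA is vertical with |LA| = 27.3 and A on the +y side, so A = (0.00, 27.3). The virtual corner opposite L is at (-44.5, 27.3). Since A1 is tangent to GS there, ES ⟂ GS and A1 meets JA tangentially, so EJ is at right angles to JA, with radius 5.6, so the center E sits 5.6 in from both sides at E = (-38.9, 21.7). That places the tangent points at S = (-44.5, 21.7) on GS and J = (-38.9, 27.3) on JA. Then |LS| = |S − L| = 49.5.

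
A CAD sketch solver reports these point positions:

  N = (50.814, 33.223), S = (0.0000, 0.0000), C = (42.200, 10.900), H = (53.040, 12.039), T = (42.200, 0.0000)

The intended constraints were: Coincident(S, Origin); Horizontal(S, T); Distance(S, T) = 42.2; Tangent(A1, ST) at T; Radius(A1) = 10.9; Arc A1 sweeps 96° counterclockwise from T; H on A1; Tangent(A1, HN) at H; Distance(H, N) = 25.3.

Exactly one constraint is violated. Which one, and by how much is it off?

Distance(H, N) = 25.3 — off by 4.00.

S = (0.00, 0.00) ✓; S.y = 0.00, T.y = 0.00 ✓; |ST| = 42.20 ✓; ∠(CT, TS) = 90.00° ✓; |CT| = 10.90 ✓; bearing(C→H) − bearing(C→T) = 96.00° ✓; |CH| = 10.90 ✓; ∠(CH, HN) = 90.00° ✓; |HN| = 21.30 ✗.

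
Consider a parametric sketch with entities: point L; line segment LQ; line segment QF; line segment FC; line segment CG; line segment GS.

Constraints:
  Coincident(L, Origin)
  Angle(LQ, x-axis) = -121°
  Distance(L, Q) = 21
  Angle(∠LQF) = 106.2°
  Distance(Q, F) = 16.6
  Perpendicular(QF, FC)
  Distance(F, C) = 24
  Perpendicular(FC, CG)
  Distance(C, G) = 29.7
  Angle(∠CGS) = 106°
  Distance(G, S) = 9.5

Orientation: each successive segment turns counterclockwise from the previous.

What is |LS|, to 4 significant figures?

11.19

L is at the origin; LQ runs at -121.0° with length 21.0, so Q = (-10.82, -18.00). ∠LQF = 106.2° gives QF at -47.20° from the x-axis; with |QF| = 16.6, F = (0.4629, -30.18). QF is perpendicular to FC, so FC runs at 42.80°; with |FC| = 24.0, C = (18.07, -13.87). FC is perpendicular to CG, so CG runs at 132.8°; with |CG| = 29.7, G = (-2.107, 7.918). ∠CGS = 106.0° gives GS at -153.2° from the x-axis; with |GS| = 9.5, S = (-10.59, 3.635). Then |LS| = |S − L| = 11.19.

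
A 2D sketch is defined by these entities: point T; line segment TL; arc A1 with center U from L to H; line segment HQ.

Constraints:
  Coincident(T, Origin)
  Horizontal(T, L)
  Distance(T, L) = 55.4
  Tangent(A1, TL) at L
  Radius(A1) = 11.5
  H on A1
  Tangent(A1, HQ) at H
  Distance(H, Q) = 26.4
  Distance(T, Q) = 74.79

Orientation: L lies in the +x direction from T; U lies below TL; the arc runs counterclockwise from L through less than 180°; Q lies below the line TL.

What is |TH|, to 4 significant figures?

50.36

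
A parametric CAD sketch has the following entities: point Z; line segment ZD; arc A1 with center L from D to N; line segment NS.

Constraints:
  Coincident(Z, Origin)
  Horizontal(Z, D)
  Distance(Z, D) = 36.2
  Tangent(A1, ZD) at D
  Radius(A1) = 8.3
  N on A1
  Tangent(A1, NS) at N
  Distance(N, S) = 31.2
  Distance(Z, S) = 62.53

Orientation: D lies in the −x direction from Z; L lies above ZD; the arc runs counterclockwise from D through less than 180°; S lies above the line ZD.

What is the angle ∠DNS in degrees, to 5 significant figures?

114.83°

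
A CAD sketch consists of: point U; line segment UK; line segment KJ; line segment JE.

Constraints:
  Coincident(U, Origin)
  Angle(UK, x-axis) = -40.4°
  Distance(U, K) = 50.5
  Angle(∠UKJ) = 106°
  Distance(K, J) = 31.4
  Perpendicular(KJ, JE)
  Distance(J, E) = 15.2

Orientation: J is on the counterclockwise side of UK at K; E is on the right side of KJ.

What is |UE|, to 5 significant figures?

78.212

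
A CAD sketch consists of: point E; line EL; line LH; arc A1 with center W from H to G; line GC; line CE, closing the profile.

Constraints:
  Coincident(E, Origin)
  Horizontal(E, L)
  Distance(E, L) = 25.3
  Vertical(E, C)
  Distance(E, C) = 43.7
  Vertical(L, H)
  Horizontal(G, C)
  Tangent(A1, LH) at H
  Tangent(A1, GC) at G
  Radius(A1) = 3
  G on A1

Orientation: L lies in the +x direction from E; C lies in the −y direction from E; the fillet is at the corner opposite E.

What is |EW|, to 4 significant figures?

46.41

E is at the origin; EL is horizontal with |EL| = 25.3 and L on the +x side, so L = (25.30, 0.000). EC is vertical with |EC| = 43.7 and C on the −y side, so C = (0.000, -43.70). The virtual corner opposite E is at (25.30, -43.70). Tangency of A1 to LH means the radius WH is perpendicular to LH and since A1 is tangent to GC there, WG ⟂ GC, with radius 3.0, so the center W sits 3.0 in from both sides at W = (22.30, -40.70). Then |EW| = |W − E| = 46.41.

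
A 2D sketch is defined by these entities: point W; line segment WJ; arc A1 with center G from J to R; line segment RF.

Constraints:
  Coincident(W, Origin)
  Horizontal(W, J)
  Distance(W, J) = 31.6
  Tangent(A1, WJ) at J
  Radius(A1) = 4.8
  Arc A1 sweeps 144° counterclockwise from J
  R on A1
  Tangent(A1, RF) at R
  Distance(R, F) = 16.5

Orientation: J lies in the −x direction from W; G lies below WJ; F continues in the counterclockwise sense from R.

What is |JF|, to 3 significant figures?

21.2

On A1, J sits at bearing 90° from G; a 144° counterclockwise sweep puts R at bearing 234°, so R = G + 4.8·(cos 234°, sin 234°) = (-34.4, -8.68). The tangent condition forces GR to be normal to RF, so RF runs along (−sin 234°, cos 234°); with |RF| = 16.5, F = (-21.1, -18.4). Then |JF| = |F − J| = 21.2.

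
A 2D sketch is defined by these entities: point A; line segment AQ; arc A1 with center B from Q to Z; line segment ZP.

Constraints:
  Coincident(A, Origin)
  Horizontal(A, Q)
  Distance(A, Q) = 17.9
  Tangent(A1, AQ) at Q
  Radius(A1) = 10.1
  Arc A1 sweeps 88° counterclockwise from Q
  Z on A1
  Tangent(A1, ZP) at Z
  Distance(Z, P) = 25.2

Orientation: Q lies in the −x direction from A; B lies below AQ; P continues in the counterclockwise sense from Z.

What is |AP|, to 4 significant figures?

45.32

A is at the origin; A and Q share the same y with |AQ| = 17.9 and Q on the −x side, so Q = (-17.90, 0.000). A1 meets AQ tangentially, so BQ is at right angles to AQ, so B = Q + (0, -10.1) = (-17.90, -10.10). On A1, Q sits at bearing 90° from B; an 88° counterclockwise sweep puts Z at bearing 178°, so Z = B + 10.1·(cos 178°, sin 178°) = (-27.99, -9.748). Tangency of A1 to ZP means the radius BZ is perpendicular to ZP, so ZP runs along (−sin 178°, cos 178°); with |ZP| = 25.2, P = (-28.87, -34.93). Then |AP| = |P − A| = 45.32.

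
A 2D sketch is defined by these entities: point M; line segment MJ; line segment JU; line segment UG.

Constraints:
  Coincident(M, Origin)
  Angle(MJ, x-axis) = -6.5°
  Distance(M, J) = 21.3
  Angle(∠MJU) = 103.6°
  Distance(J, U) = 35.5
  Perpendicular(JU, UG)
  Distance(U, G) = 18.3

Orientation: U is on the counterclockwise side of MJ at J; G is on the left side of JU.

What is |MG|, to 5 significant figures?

40.580

∠MJU = 103.6°, so JU runs at -6.5° + (180° − 103.6°) = 69.900° from the x-axis; with |JU| = 35.5, U = J + 35.5·(cos 69.900°, sin 69.900°) = (33.363, 30.927). JU is perpendicular to UG; with |UG| = 18.3 on the left of JU, G = U + 18.3·(-0.93909, 0.34366) = (16.178, 37.216). Then |MG| = |G − M| = 40.580.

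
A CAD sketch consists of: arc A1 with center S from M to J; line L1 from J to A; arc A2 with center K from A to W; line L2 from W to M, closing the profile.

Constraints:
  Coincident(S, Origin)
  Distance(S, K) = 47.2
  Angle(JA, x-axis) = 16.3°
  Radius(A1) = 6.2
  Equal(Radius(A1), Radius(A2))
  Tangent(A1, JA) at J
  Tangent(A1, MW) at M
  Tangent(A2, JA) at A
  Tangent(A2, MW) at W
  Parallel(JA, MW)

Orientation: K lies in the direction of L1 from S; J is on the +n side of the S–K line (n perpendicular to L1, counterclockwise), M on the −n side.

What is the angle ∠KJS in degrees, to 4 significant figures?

82.52°

The slot axis is L1's direction at 16.3°, so u = (cos 16.3°, sin 16.3°) = (0.9598, 0.2807) and n = (−sin 16.3°, cos 16.3°) = (-0.2807, 0.9598). S is at the origin and K lies 47.2 along u from S, so K = 47.2·u = (45.30, 13.25). Tangency of A1 to both parallel lines with radius 6.2 puts J and M at S ± 6.2·n: J = (-1.740, 5.951), M = (1.740, -5.951). Then cos ∠KJS = JK·JS / (|JK||JS|), giving 82.52°.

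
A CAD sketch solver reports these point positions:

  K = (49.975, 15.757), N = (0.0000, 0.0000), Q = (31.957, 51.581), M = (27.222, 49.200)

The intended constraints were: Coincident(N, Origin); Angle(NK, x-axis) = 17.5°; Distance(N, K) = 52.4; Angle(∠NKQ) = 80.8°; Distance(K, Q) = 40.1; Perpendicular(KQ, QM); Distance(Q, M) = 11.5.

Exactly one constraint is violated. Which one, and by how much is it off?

Distance(Q, M) = 11.5 — off by 6.20.

N = (0.00, 0.00) ✓; NK at 17.50° ✓; |NK| = 52.40 ✓; ∠NKQ = 80.80° ✓; |KQ| = 40.10 ✓; ∠(KQ, QM) = 90.00° ✓; |QM| = 5.300 ✗.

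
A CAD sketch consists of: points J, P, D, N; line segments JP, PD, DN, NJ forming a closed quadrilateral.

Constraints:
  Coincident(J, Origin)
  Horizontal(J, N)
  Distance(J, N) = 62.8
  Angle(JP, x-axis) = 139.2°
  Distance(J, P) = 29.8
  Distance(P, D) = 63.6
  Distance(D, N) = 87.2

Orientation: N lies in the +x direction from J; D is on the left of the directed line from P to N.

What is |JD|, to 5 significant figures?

73.142

J is at the origin; J and N share the same y with |JN| = 62.8 and N in +x, so N = (62.8, 0). JP runs at 139.2° with |JP| = 29.8, so P = (-22.558, 19.472). D is determined by |PD| = 63.6 and |DN| = 87.2 together: it lies at the intersection of circle(P, 63.6) and circle(N, 87.2). With |PN| = 87.551, the foot of the radical line on PN is 23.451 from P and the perpendicular offset is √(63.6² − 23.451²) = 59.119. Taking the left-of-PN solution: D = (13.454, 71.894).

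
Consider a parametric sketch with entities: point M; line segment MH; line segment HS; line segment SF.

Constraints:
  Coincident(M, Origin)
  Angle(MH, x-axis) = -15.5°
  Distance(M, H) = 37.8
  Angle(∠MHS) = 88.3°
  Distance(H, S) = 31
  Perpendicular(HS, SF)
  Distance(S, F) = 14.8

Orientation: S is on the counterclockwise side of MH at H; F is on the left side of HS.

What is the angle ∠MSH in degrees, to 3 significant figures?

51.7°

M is at the origin; MH runs at -15.5° with length 37.8, so H = 37.8·(cos -15.5°, sin -15.5°) = (36.4, -10.1). ∠MHS = 88.3°, so HS runs at -15.5° + (180° − 88.3°) = 76.2° from the x-axis; with |HS| = 31.0, S = H + 31.0·(cos 76.2°, sin 76.2°) = (43.8, 20.0). Then cos ∠MSH = SM·SH / (|SM||SH|), giving 51.7°.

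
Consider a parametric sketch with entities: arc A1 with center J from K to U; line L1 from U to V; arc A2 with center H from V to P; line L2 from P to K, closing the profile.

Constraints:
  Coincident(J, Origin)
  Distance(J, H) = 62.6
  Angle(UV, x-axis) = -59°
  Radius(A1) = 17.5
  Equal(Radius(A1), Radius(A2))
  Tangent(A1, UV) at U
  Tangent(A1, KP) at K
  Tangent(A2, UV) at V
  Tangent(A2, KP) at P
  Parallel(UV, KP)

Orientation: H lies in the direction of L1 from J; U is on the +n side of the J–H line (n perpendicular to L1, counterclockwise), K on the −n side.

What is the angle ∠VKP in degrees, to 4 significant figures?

29.21°

The slot axis is L1's direction at -59.0°, so u = (cos -59.0°, sin -59.0°) = (0.5150, -0.8572) and n = (−sin -59.0°, cos -59.0°) = (0.8572, 0.5150). J is at the origin and H lies 62.6 along u from J, so H = 62.6·u = (32.24, -53.66). Tangency of A1 to both parallel lines with radius 17.5 puts U and K at J ± 17.5·n: U = (15.00, 9.013), K = (-15.00, -9.013). Equal radii place V and P the same way about H: V = H + 17.5·n = (47.24, -44.65), P = H − 17.5·n = (17.24, -62.67). Then cos ∠VKP = KV·KP / (|KV||KP|), giving 29.21°.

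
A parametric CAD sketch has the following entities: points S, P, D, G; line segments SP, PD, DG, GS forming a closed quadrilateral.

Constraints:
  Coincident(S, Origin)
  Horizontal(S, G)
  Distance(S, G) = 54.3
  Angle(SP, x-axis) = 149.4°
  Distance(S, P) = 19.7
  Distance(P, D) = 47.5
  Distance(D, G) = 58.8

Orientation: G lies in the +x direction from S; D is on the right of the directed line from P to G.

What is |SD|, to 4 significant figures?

32.47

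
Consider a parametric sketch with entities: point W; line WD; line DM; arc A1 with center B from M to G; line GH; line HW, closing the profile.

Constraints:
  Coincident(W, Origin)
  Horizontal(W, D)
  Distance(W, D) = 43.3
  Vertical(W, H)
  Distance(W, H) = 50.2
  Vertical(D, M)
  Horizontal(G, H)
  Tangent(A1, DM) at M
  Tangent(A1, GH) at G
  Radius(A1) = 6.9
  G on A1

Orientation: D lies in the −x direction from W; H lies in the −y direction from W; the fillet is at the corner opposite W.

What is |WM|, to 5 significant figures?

61.235

The virtual corner opposite W is at (-43.300, -50.200). Since A1 is tangent to DM there, BM ⟂ DM and tangency of A1 to GH means the radius BG is perpendicular to GH, with radius 6.9, so the center B sits 6.9 in from both sides at B = (-36.400, -43.300). That places the tangent points at M = (-43.300, -43.300) on DM and G = (-36.400, -50.200) on GH. Then |WM| = |M − W| = 61.235.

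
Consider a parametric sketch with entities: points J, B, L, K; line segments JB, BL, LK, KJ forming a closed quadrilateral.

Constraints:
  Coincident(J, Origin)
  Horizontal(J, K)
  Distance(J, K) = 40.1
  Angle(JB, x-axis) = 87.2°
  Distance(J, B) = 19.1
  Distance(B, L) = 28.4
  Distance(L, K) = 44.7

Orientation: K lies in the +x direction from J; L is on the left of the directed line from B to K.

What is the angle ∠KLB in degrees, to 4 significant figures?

69.08°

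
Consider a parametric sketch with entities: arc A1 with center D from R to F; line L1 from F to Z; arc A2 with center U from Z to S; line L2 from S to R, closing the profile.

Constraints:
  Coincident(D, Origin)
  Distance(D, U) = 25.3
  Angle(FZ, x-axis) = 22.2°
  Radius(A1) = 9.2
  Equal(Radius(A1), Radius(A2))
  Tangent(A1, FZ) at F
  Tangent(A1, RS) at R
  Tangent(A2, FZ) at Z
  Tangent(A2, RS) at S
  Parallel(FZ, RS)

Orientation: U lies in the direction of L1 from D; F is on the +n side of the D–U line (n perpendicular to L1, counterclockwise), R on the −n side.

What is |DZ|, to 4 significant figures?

26.92

The slot axis is L1's direction at 22.2°, so u = (cos 22.2°, sin 22.2°) = (0.9259, 0.3778) and n = (−sin 22.2°, cos 22.2°) = (-0.3778, 0.9259). D is at the origin and U lies 25.3 along u from D, so U = 25.3·u = (23.42, 9.559). Tangency of A1 to both parallel lines with radius 9.2 puts F and R at D ± 9.2·n: F = (-3.476, 8.518), R = (3.476, -8.518). Equal radii place Z and S the same way about U: Z = U + 9.2·n = (19.95, 18.08), S = U − 9.2·n = (26.90, 1.041). Then |DZ| = |Z − D| = 26.92.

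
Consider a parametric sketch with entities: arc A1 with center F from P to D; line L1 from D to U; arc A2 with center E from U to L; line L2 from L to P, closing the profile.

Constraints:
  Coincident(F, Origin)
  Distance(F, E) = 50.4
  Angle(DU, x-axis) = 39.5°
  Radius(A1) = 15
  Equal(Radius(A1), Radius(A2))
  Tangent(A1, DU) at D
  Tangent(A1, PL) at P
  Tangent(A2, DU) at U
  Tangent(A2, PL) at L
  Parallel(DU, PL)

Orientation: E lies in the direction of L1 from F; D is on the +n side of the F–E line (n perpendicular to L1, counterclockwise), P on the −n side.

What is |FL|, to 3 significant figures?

52.6

Tangency of A1 to both parallel lines with radius 15.0 puts D and P at F ± 15.0·n: D = (-9.54, 11.6), P = (9.54, -11.6). Equal radii place U and L the same way about E: U = E + 15.0·n = (29.3, 43.6), L = E − 15.0·n = (48.4, 20.5). Then |FL| = |L − F| = 52.6.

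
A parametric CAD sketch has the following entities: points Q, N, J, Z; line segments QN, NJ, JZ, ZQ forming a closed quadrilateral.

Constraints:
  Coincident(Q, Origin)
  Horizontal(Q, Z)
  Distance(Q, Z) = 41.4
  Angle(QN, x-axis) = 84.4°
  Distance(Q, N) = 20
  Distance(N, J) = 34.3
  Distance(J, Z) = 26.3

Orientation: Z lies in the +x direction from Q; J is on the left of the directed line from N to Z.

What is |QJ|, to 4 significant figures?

44.03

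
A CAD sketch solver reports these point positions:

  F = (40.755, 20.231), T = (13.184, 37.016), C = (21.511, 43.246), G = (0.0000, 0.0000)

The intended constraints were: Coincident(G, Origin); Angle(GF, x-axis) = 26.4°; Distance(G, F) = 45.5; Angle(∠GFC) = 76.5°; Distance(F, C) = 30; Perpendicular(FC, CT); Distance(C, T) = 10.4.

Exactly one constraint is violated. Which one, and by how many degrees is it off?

Perpendicular(FC, CT) — off by 3.10°.

G = (0.00, 0.00) ✓; GF at 26.40° ✓; |GF| = 45.50 ✓; ∠GFC = 76.50° ✓; |FC| = 30.00 ✓; ∠(FC, CT) = 86.90° ✗; |CT| = 10.40 ✓.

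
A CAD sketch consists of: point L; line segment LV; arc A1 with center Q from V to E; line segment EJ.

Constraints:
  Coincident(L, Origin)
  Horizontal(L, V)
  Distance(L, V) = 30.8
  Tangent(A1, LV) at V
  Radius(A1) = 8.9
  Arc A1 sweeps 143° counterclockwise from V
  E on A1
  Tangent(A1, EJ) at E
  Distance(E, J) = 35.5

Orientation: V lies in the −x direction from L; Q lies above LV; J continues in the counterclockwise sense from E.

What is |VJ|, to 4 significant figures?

43.88

L is at the origin; L and V share the same y with |LV| = 30.8 and V on the −x side, so V = (-30.80, 0.000). Since A1 is tangent to LV there, QV ⟂ LV, so Q = V + (0, 8.9) = (-30.80, 8.900). On A1, V sits at bearing -90° from Q; a 143° counterclockwise sweep puts E at bearing 53°, so E = Q + 8.9·(cos 53°, sin 53°) = (-25.44, 16.01). A1 meets EJ tangentially, so QE is at right angles to EJ, so EJ runs along (−sin 53°, cos 53°); with |EJ| = 35.5, J = (-53.80, 37.37). Then |VJ| = |J − V| = 43.88.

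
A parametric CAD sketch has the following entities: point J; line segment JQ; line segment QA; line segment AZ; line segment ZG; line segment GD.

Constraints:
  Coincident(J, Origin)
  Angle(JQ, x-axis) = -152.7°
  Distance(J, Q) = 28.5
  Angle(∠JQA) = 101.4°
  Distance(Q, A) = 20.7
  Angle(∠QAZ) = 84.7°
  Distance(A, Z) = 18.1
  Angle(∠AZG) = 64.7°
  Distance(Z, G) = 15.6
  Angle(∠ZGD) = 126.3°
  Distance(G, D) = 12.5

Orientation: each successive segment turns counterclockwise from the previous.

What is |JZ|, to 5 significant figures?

26.580

J is at the origin; JQ runs at -152.7° with length 28.5, so Q = (-25.326, -13.072). ∠JQA = 101.4° gives QA at -74.100° from the x-axis; with |QA| = 20.7, A = (-19.655, -32.980). ∠QAZ = 84.7° gives AZ at 21.200° from the x-axis; with |AZ| = 18.1, Z = (-2.7796, -26.434). Then |JZ| = |Z − J| = 26.580.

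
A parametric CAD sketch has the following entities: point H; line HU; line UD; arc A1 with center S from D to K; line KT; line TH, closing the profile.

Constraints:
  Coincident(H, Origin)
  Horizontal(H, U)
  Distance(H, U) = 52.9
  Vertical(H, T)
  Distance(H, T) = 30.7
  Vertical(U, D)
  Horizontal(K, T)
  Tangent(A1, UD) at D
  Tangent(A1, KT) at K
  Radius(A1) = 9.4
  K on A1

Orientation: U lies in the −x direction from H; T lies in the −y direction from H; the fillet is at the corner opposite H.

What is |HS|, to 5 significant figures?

48.435

H and T share the same x with |HT| = 30.7 and T on the −y side, so T = (0.0000, -30.700). The virtual corner opposite H is at (-52.900, -30.700). The tangent condition forces SD to be normal to UD and since A1 is tangent to KT there, SK ⟂ KT, with radius 9.4, so the center S sits 9.4 in from both sides at S = (-43.500, -21.300). Then |HS| = |S − H| = 48.435.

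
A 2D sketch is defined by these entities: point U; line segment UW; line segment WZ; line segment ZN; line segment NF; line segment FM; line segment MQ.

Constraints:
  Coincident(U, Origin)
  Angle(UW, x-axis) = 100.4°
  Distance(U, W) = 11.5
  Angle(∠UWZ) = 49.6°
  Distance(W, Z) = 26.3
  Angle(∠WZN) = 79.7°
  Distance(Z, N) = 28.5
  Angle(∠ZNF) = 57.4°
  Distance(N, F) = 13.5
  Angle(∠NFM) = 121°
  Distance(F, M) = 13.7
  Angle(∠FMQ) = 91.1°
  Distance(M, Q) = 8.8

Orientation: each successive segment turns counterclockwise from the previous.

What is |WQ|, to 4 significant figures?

23.86

U is at the origin; UW runs at 100.4° with length 11.5, so W = (-2.076, 11.31). ∠UWZ = 49.6° gives WZ at -129.2° from the x-axis; with |WZ| = 26.3, Z = (-18.70, -9.070). ∠WZN = 79.7° gives ZN at -28.90° from the x-axis; with |ZN| = 28.5, N = (6.252, -22.84). ∠ZNF = 57.4° gives NF at 93.70° from the x-axis; with |NF| = 13.5, F = (5.381, -9.372). ∠NFM = 121.0° gives FM at 152.7° from the x-axis; with |FM| = 13.7, M = (-6.793, -3.088). ∠FMQ = 91.1° gives MQ at -118.4° from the x-axis; with |MQ| = 8.8, Q = (-10.98, -10.83). Then |WQ| = |Q − W| = 23.86.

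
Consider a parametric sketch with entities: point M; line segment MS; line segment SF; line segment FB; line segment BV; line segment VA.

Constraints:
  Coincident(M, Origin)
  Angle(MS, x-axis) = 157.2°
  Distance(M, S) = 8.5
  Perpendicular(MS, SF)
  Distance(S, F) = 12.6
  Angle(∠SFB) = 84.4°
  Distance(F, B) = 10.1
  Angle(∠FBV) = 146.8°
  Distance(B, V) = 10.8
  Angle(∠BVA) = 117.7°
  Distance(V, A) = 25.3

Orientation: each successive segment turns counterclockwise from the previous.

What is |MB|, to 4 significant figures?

11.72

M is at the origin; MS runs at 157.2° with length 8.5, so S = (-7.836, 3.294). MS ⟂ SF, so SF runs at -112.8°; with |SF| = 12.6, F = (-12.72, -8.322). ∠SFB = 84.4° gives FB at -17.20° from the x-axis; with |FB| = 10.1, B = (-3.070, -11.31). Then |MB| = |B − M| = 11.72.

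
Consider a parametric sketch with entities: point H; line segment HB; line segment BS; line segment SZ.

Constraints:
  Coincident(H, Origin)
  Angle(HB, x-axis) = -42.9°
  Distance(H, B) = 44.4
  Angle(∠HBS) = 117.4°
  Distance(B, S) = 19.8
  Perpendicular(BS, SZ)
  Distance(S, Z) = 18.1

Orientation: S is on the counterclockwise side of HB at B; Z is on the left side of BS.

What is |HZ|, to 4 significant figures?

45.53

H is at the origin; HB runs at -42.9° with length 44.4, so B = 44.4·(cos -42.9°, sin -42.9°) = (32.52, -30.22). ∠HBS = 117.4°, so BS runs at -42.9° + (180° − 117.4°) = 19.70° from the x-axis; with |BS| = 19.8, S = B + 19.8·(cos 19.70°, sin 19.70°) = (51.17, -23.55). BS ⟂ SZ; with |SZ| = 18.1 on the left of BS, Z = S + 18.1·(-0.3371, 0.9415) = (45.06, -6.509). Then |HZ| = |Z − H| = 45.53.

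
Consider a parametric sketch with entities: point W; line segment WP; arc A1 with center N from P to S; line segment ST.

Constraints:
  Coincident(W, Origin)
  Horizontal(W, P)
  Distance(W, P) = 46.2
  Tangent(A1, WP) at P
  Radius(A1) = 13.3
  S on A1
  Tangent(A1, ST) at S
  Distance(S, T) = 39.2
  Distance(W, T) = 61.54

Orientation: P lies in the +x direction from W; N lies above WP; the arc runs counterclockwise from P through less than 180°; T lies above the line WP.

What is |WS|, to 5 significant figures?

60.602

Checks: ∠(NP, PW) = 90.00° ✓; |NS| = 13.30 ✓; ∠(NS, ST) = 90.00° ✓; |ST| = 39.20 ✓; |WT| = 61.54 ✓.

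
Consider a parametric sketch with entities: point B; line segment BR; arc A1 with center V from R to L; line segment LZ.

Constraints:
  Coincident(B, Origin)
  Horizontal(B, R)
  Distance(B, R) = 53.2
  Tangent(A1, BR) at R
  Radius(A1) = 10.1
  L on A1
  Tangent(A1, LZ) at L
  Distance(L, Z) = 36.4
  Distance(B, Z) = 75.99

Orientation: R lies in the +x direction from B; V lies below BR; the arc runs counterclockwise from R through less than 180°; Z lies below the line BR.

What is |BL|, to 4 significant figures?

46.33

B is at the origin; B and R share the same y with |BR| = 53.2 and R on the +x side, so R = (53.20, 0.000). Since A1 is tangent to BR there, VR ⟂ BR, so V = R + (0, -10.1) = (53.20, -10.10). Since VL ⟂ LZ (tangency), |VZ| = √(10.1² + 36.4²) = 37.78 regardless of where L sits on A1. So Z lies on both circle(B, 75.99) and circle(V, 37.78); the below-BR intersection is Z = (59.43, -47.36). L is the foot of the tangent from Z: L = (44.05, -14.37).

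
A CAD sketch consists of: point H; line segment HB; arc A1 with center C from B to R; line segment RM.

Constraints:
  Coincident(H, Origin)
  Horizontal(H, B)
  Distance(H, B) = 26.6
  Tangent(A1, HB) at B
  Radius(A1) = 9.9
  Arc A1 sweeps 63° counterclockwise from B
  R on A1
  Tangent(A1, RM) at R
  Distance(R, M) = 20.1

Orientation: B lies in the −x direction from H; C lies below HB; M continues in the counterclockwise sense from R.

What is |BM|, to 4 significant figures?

29.42

H is at the origin; HB is horizontal with |HB| = 26.6 and B on the −x side, so B = (-26.60, 0.000). Tangency of A1 to HB means the radius CB is perpendicular to HB, so C = B + (0, -9.9) = (-26.60, -9.900). On A1, B sits at bearing 90° from C; a 63° counterclockwise sweep puts R at bearing 153°, so R = C + 9.9·(cos 153°, sin 153°) = (-35.42, -5.405). Since A1 is tangent to RM there, CR ⟂ RM, so RM runs along (−sin 153°, cos 153°); with |RM| = 20.1, M = (-44.55, -23.31). Then |BM| = |M − B| = 29.42.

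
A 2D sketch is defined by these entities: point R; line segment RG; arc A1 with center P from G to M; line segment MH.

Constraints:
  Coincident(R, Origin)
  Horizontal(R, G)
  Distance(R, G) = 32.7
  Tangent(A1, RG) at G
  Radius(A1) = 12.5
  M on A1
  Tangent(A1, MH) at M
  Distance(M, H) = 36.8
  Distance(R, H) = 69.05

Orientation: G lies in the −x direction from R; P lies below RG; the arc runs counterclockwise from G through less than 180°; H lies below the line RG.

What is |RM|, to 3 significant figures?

46.3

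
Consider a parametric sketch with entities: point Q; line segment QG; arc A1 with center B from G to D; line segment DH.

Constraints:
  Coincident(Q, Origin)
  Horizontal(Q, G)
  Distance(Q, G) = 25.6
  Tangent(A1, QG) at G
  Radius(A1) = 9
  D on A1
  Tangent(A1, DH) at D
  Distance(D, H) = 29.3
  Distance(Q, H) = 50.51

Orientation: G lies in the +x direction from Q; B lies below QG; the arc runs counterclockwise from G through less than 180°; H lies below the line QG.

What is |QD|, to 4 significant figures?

22.27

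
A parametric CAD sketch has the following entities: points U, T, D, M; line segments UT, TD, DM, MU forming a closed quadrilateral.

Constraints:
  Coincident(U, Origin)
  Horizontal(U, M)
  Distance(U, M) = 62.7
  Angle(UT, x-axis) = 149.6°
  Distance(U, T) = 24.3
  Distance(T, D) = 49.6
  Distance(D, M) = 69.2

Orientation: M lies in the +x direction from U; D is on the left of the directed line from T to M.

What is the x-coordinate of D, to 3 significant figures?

13.2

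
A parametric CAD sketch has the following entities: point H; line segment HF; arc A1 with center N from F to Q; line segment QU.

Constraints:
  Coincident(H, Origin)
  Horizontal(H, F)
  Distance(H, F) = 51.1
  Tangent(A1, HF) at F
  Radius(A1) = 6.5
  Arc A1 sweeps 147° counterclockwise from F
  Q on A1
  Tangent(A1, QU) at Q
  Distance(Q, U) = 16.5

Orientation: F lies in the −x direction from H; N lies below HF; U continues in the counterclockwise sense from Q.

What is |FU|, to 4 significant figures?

23.33

H is at the origin; HF is horizontal with |HF| = 51.1 and F on the −x side, so F = (-51.10, 0.000). Since A1 is tangent to HF there, NF ⟂ HF, so N = F + (0, -6.5) = (-51.10, -6.500). On A1, F sits at bearing 90° from N; a 147° counterclockwise sweep puts Q at bearing 237°, so Q = N + 6.5·(cos 237°, sin 237°) = (-54.64, -11.95). A1 meets QU tangentially, so NQ is at right angles to QU, so QU runs along (−sin 237°, cos 237°); with |QU| = 16.5, U = (-40.80, -20.94). Then |FU| = |U − F| = 23.33.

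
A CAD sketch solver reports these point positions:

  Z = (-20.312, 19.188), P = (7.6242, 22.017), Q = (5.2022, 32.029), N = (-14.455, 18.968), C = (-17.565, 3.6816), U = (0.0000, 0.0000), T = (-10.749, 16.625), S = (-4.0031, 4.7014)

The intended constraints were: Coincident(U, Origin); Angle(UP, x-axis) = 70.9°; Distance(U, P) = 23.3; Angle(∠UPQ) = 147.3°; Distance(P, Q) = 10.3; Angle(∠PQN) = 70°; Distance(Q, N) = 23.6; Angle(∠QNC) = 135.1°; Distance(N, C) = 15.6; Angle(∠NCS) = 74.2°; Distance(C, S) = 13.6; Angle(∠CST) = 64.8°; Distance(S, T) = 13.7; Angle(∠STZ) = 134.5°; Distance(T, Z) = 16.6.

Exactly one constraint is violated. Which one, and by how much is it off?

Distance(T, Z) = 16.6 — off by 6.70.

U = (0.00, 0.00) ✓; UP at 70.90° ✓; |UP| = 23.30 ✓; ∠UPQ = 147.3° ✓; |PQ| = 10.30 ✓; ∠PQN = 70.00° ✓; |QN| = 23.60 ✓; ∠QNC = 135.1° ✓; |NC| = 15.60 ✓; ∠NCS = 74.20° ✓; |CS| = 13.60 ✓; ∠CST = 64.80° ✓; |ST| = 13.70 ✓; ∠STZ = 134.5° ✓; |TZ| = 9.901 ✗.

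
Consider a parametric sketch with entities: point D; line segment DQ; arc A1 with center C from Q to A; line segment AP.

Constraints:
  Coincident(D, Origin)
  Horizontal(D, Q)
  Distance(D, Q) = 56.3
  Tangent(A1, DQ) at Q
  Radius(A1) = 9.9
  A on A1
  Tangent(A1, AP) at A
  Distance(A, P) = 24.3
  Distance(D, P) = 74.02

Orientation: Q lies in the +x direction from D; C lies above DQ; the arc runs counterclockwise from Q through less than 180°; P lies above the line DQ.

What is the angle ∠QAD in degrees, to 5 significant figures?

37.073°

Checks: ∠(CQ, QD) = 90.00° ✓; |CQ| = 9.900 ✓; |CA| = 9.900 ✓; ∠(CA, AP) = 90.00° ✓; |AP| = 24.30 ✓; |DP| = 74.02 ✓.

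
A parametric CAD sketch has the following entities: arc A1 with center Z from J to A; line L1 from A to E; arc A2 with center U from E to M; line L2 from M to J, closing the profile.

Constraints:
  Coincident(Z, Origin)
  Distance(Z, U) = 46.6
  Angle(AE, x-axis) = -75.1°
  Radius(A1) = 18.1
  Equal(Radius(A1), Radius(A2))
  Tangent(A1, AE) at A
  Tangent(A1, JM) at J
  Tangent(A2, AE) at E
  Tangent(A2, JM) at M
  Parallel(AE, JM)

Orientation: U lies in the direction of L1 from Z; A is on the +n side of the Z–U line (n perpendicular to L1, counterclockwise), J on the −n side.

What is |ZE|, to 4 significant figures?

49.99

Tangency of A1 to both parallel lines with radius 18.1 puts A and J at Z ± 18.1·n: A = (17.49, 4.654), J = (-17.49, -4.654). Equal radii place E and M the same way about U: E = U + 18.1·n = (29.47, -40.38), M = U − 18.1·n = (-5.509, -49.69). Then |ZE| = |E − Z| = 49.99.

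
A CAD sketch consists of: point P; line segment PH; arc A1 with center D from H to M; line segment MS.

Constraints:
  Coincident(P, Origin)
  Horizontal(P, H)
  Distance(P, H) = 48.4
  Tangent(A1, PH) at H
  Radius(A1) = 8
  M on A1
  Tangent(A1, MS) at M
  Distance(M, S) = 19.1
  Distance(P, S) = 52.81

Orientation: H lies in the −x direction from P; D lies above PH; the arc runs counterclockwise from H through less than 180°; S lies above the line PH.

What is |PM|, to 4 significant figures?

41.71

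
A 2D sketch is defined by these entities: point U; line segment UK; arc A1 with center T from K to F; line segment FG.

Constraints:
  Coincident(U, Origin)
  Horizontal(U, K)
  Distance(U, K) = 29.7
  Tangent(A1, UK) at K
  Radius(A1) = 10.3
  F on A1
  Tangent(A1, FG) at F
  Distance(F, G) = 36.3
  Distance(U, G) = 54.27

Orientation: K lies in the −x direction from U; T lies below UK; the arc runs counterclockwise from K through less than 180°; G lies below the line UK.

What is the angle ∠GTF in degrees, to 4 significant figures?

74.16°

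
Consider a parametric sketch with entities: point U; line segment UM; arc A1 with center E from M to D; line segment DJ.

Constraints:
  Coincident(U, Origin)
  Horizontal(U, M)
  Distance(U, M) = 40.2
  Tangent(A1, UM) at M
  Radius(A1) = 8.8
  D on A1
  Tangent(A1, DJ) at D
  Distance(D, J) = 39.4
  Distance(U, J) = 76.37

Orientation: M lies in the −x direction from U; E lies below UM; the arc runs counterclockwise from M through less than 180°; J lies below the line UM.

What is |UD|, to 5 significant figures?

48.513

U is at the origin; UM is horizontal with |UM| = 40.2 and M on the −x side, so M = (-40.200, 0.0000). Since A1 is tangent to UM there, EM ⟂ UM, so E = M + (0, -8.8) = (-40.200, -8.8000). Since ED ⟂ DJ (tangency), |EJ| = √(8.8² + 39.4²) = 40.371 regardless of where D sits on A1. So J lies on both circle(U, 76.37) and circle(E, 40.371); the below-UM intersection is J = (-64.321, -41.172). D is the foot of the tangent from J: D = (-48.233, -5.2067).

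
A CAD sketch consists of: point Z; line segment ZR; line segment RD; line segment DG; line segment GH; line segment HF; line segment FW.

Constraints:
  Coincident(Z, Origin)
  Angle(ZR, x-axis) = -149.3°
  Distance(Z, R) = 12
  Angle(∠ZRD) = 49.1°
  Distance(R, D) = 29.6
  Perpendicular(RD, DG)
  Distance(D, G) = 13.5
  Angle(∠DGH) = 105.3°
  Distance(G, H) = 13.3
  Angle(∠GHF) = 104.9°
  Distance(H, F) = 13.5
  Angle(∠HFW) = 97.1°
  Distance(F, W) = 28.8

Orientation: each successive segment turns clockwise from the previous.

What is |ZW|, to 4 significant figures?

32.79

Z is at the origin; ZR runs at -149.3° with length 12.0, so R = (-10.32, -6.127). ∠ZRD = 49.1° gives RD at 79.80° from the x-axis; with |RD| = 29.6, D = (-5.077, 23.01). RD ⟂ DG, so DG runs at -10.20°; with |DG| = 13.5, G = (8.210, 20.62). ∠DGH = 105.3° gives GH at -84.90° from the x-axis; with |GH| = 13.3, H = (9.392, 7.368). ∠GHF = 104.9° gives HF at -160.0° from the x-axis; with |HF| = 13.5, F = (-3.293, 2.750). ∠HFW = 97.1° gives FW at 117.1° from the x-axis; with |FW| = 28.8, W = (-16.41, 28.39). Then |ZW| = |W − Z| = 32.79.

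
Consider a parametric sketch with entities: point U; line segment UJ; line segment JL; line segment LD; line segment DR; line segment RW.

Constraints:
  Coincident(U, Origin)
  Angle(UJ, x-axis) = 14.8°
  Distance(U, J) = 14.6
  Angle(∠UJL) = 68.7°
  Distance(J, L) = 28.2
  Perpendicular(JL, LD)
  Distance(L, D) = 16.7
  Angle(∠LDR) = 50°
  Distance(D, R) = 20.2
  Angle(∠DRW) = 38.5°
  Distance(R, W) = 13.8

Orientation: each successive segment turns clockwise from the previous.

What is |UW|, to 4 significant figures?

23.26

U is at the origin; UJ runs at 14.8° with length 14.6, so J = (14.12, 3.730). ∠UJL = 68.7° gives JL at -96.50° from the x-axis; with |JL| = 28.2, L = (10.92, -24.29). JL is perpendicular to LD, so LD runs at 173.5°; with |LD| = 16.7, D = (-5.669, -22.40). ∠LDR = 50.0° gives DR at 43.50° from the x-axis; with |DR| = 20.2, R = (8.983, -8.494). ∠DRW = 38.5° gives RW at -98.00° from the x-axis; with |RW| = 13.8, W = (7.063, -22.16). Then |UW| = |W − U| = 23.26.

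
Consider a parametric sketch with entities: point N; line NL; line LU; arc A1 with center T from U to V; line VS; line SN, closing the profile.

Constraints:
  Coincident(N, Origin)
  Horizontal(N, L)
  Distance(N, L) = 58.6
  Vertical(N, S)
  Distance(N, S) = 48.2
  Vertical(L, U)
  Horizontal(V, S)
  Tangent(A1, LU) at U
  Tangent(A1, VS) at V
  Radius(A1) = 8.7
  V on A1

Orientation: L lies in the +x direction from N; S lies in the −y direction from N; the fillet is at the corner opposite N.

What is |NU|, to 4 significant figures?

70.67

The virtual corner opposite N is at (58.60, -48.20). Tangency of A1 to LU means the radius TU is perpendicular to LU and tangency of A1 to VS means the radius TV is perpendicular to VS, with radius 8.7, so the center T sits 8.7 in from both sides at T = (49.90, -39.50). That places the tangent points at U = (58.60, -39.50) on LU and V = (49.90, -48.20) on VS. Then |NU| = |U − N| = 70.67.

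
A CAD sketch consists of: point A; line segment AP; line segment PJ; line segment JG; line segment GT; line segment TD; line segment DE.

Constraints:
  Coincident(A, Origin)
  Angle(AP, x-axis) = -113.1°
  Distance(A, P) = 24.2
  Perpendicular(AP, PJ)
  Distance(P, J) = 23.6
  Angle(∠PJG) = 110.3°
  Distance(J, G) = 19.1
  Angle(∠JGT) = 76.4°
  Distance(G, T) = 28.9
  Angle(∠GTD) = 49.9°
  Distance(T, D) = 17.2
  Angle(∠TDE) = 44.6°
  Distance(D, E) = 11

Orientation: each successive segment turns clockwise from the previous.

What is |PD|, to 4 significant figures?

12.99

∠JGT = 76.4° gives GT at -16.40° from the x-axis; with |GT| = 28.9, T = (-2.545, -2.083). ∠GTD = 49.9° gives TD at -146.5° from the x-axis; with |TD| = 17.2, D = (-16.89, -11.58). Then |PD| = |D − P| = 12.99.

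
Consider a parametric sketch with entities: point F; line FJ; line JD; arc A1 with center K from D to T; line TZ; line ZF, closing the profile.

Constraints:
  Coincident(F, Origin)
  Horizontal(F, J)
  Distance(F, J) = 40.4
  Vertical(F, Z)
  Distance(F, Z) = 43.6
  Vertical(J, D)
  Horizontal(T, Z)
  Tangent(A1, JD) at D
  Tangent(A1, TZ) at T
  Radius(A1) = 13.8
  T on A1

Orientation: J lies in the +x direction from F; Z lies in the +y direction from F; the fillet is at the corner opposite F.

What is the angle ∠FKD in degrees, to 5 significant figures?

131.75°

F is at the origin; FJ is horizontal with |FJ| = 40.4 and J on the +x side, so J = (40.400, 0.0000). FZ is vertical with |FZ| = 43.6 and Z on the +y side, so Z = (0.0000, 43.600). The virtual corner opposite F is at (40.400, 43.600). Tangency of A1 to JD means the radius KD is perpendicular to JD and tangency of A1 to TZ means the radius KT is perpendicular to TZ, with radius 13.8, so the center K sits 13.8 in from both sides at K = (26.600, 29.800). That places the tangent points at D = (40.400, 29.800) on JD and T = (26.600, 43.600) on TZ. Then cos ∠FKD = KF·KD / (|KF||KD|), giving 131.75°.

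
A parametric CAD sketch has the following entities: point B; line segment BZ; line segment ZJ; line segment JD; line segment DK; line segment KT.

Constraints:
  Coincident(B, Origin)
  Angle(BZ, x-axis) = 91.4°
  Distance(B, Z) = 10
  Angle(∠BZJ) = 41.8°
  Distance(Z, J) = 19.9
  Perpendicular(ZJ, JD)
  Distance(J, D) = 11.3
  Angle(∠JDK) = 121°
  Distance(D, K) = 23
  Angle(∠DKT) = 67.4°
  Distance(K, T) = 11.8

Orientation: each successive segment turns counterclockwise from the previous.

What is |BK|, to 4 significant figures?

18.01

ZJ ⟂ JD, so JD runs at -40.40°; with |JD| = 11.3, D = (-4.537, -12.48). ∠JDK = 121.0° gives DK at 18.60° from the x-axis; with |DK| = 23.0, K = (17.26, -5.145). Then |BK| = |K − B| = 18.01.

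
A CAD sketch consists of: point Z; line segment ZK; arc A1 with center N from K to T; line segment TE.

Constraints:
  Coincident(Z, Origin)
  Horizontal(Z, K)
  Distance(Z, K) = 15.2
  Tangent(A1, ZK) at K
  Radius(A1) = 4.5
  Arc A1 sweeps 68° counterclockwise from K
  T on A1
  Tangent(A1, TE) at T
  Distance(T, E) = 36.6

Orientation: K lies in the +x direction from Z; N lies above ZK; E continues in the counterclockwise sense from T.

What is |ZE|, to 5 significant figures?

49.447

Z is at the origin; ZK is horizontal with |ZK| = 15.2 and K on the +x side, so K = (15.200, 0.0000). Since A1 is tangent to ZK there, NK ⟂ ZK, so N = K + (0, 4.5) = (15.200, 4.5000). On A1, K sits at bearing -90° from N; a 68° counterclockwise sweep puts T at bearing -22°, so T = N + 4.5·(cos -22°, sin -22°) = (19.372, 2.8143). Tangency of A1 to TE means the radius NT is perpendicular to TE, so TE runs along (−sin -22°, cos -22°); with |TE| = 36.6, E = (33.083, 36.749). Then |ZE| = |E − Z| = 49.447.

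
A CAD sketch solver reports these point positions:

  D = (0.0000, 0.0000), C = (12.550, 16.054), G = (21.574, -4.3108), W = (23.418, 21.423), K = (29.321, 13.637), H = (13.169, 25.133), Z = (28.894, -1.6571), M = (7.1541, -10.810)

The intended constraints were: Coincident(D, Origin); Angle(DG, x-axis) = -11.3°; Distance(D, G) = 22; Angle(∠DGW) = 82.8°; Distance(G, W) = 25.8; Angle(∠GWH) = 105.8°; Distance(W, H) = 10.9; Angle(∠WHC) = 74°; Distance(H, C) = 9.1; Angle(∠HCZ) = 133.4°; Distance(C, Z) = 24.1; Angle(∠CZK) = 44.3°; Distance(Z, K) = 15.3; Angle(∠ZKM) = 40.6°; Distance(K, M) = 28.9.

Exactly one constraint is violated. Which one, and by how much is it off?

Distance(K, M) = 28.9 — off by 4.10.

D = (0.00, 0.00) ✓; DG at -11.30° ✓; |DG| = 22.00 ✓; ∠DGW = 82.80° ✓; |GW| = 25.80 ✓; ∠GWH = 105.8° ✓; |WH| = 10.90 ✓; ∠WHC = 74.00° ✓; |HC| = 9.100 ✓; ∠HCZ = 133.4° ✓; |CZ| = 24.10 ✓; ∠CZK = 44.30° ✓; |ZK| = 15.30 ✓; ∠ZKM = 40.60° ✓; |KM| = 33.00 ✗.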